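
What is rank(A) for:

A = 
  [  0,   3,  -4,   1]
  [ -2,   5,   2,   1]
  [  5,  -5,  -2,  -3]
rank(A) = 3

Row reduce:
Swap R1 ↔ R2
R3 → R3 + (5/2)·R1
R3 → R3 - (5/2)·R2
REF = 
  [ -2,   5,   2,   1]
  [  0,   3,  -4,   1]
  [  0,   0,  13,  -3]
Pivot columns: 1, 2, 3 → 3 pivots.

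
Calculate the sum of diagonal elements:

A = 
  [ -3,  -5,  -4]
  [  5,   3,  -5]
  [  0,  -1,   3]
3

tr(A) = -3 + 3 + 3 = 3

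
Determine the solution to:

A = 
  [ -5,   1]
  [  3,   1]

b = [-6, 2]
x = [1, -1]

Row reduce the augmented matrix [A|b]:
R2 → R2 + (3/5)·R1
REF = 
  [  -5,    1,   -6]
  [   0,  8/5, -8/5]

Back-substitution:
x₂ = (-8/5) / (8/5) = -1
x₁ = (-6 - (1)(-1)) / (-5) = 1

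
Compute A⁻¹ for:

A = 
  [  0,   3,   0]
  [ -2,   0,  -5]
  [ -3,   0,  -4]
det(A) = (0)·((0)(-4) - (-5)(0)) - (3)·((-2)(-4) - (-5)(-3)) + (0)·((-2)(0) - (0)(-3))
  = (0)(0) - (3)(-7) + (0)(0)
  = 21
det(A) = 21 ≠ 0, so A is invertible.

Cofactors Cᵢⱼ = (-1)ⁱ⁺ʲ·Mᵢⱼ:
C = 
  [  0,   7,   0]
  [ 12,   0,  -9]
  [-15,   0,   6]

adj(A) = Cᵀ:
adj(A) = 
  [  0,  12, -15]
  [  7,   0,   0]
  [  0,  -9,   6]

A⁻¹ = (1/21) · adj(A):
A⁻¹ = 
  [   0,  4/7, -5/7]
  [ 1/3,    0,    0]
  [   0, -3/7,  2/7]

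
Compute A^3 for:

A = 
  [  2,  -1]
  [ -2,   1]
A² = A·A:
A²[1,1] = (2)(2) + (-1)(-2) = 6
A²[1,2] = (2)(-1) + (-1)(1) = -3
A²[2,1] = (-2)(2) + (1)(-2) = -6
A²[2,2] = (-2)(-1) + (1)(1) = 3
A² = 
  [  6,  -3]
  [ -6,   3]

A^3 = A^2·A:
A^3[1,1] = (6)(2) + (-3)(-2) = 18
A^3[1,2] = (6)(-1) + (-3)(1) = -9
A^3[2,1] = (-6)(2) + (3)(-2) = -18
A^3[2,2] = (-6)(-1) + (3)(1) = 9
A^3 = 
  [ 18,  -9]
  [-18,   9]

Therefore
A^3 = 
  [ 18,  -9]
  [-18,   9]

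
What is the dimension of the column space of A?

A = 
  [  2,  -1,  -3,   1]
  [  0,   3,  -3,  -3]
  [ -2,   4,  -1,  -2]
Row reduce:
R3 → R3 + (1)·R1
R3 → R3 - (1)·R2
REF = 
  [  2,  -1,  -3,   1]
  [  0,   3,  -3,  -3]
  [  0,   0,  -1,   2]
Pivot columns: 1, 2, 3 → 3 pivots.
dim(Col(A)) = number of pivot columns = 3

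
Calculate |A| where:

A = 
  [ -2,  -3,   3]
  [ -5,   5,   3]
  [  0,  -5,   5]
Cofactor expansion along row 1:
det(A) = (-2)·((5)(5) - (3)(-5)) - (-3)·((-5)(5) - (3)(0)) + (3)·((-5)(-5) - (5)(0))
  = (-2)(40) - (-3)(-25) + (3)(25)
  = -80

det(A) = -80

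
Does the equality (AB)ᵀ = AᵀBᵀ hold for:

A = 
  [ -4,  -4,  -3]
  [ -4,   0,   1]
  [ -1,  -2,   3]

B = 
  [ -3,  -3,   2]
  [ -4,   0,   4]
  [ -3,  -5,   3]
No

(AB)ᵀ = 
  [ 37,   9,   2]
  [ 27,   7, -12]
  [-33,  -5,  -1]

AᵀBᵀ = 
  [ 22,  12,  29]
  [  8,   8,   6]
  [ 12,  24,  13]

The two matrices differ, so (AB)ᵀ ≠ AᵀBᵀ in general. The correct identity is (AB)ᵀ = BᵀAᵀ.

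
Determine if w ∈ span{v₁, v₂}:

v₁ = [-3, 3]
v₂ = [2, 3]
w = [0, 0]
Yes

Form the augmented matrix and row-reduce:
[v₁|v₂|w] = 
  [ -3,   2,   0]
  [  3,   3,   0]
R2 → R2 + (1)·R1
REF = 
  [ -3,   2,   0]
  [  0,   5,   0]

No row of the form [0 0 | nonzero], so the system is consistent. Back-substitution gives c₁ = 0, c₂ = 0: w = (0)·v₁ + (0)·v₂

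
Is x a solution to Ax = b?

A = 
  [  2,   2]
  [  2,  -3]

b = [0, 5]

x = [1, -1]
Yes

Ax = [0, 5] = b ✓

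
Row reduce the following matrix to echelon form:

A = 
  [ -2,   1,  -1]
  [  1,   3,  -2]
Row operations:
R2 → R2 + (1/2)·R1

Resulting echelon form:
REF = 
  [  -2,    1,   -1]
  [   0,  7/2, -5/2]

Rank = 2 (number of non-zero pivot rows).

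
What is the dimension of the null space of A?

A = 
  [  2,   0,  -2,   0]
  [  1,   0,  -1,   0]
nullity(A) = 3

Row reduce:
R2 → R2 - (1/2)·R1
REF = 
  [  2,   0,  -2,   0]
  [  0,   0,   0,   0]
Pivot columns: 1 → 1 pivot.
rank(A) = 1, so nullity(A) = 4 - 1 = 3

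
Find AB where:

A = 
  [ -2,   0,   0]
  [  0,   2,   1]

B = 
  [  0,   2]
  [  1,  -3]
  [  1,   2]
AB = 
  [  0,  -4]
  [  3,  -4]

A is 2×3 and B is 3×2, so AB is 2×2. Each entry is (row of A)·(column of B):
AB[1,1] = (-2)(0) + (0)(1) + (0)(1) = 0
AB[1,2] = (-2)(2) + (0)(-3) + (0)(2) = -4
AB[2,1] = (0)(0) + (2)(1) + (1)(1) = 3
AB[2,2] = (0)(2) + (2)(-3) + (1)(2) = -4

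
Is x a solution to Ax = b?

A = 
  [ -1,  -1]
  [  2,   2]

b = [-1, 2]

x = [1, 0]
Yes

Ax = [-1, 2] = b ✓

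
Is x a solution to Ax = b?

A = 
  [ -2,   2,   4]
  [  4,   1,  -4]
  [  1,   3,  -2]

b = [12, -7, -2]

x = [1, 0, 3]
No

Ax = [10, -8, -5] ≠ b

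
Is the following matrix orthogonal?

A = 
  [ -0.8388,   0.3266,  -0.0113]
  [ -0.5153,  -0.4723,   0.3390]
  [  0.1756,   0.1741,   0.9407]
No

AᵀA = 
  [  1,   0,   0]
  [  0,   0.3600,   0]
  [  0,   0,   1]
≠ I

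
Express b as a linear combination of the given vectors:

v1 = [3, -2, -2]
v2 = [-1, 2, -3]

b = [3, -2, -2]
c1 = 1, c2 = 0

b = 1·v1 + 0·v2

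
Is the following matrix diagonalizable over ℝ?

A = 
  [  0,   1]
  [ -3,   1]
No

tr(A) = 1, det(A) = 3
Characteristic polynomial: λ² - tr(A)λ + det(A) = λ² - λ + 3
λ² - λ + 3 = 0  ⇒  λ = (1 ± √((-1)² - 4·(3)))/2 = (1 ± √(-11))/2
  = (1 + i√11)/2,  (1 - i√11)/2
Eigenvalues: (1 + i√11)/2, (1 - i√11)/2  (≈ 0.5 + 1.658i, 0.5 - 1.658i)
Has complex eigenvalues (not diagonalizable over ℝ).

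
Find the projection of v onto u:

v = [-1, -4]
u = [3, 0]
v·u = (-1)(3) + (-4)(0) = -3
u·u = (3)² + (0)² = 9
proj_u(v) = (v·u / u·u) × u = (-3/9) × u = (-1/3) × u

proj_u(v) = [-1, 0]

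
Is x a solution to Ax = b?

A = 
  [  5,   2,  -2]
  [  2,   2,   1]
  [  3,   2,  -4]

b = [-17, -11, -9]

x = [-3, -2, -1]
Yes

Ax = [-17, -11, -9] = b ✓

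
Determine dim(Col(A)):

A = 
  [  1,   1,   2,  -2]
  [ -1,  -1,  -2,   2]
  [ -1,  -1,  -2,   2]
Row reduce:
R2 → R2 + (1)·R1
R3 → R3 + (1)·R1
REF = 
  [  1,   1,   2,  -2]
  [  0,   0,   0,   0]
  [  0,   0,   0,   0]
Pivot columns: 1 → 1 pivot.
dim(Col(A)) = number of pivot columns = 1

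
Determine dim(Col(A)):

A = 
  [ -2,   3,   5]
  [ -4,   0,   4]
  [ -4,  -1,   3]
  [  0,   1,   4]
Row reduce:
R2 → R2 - (2)·R1
R3 → R3 - (2)·R1
R3 → R3 - (7/6)·R2
R4 → R4 + (1/6)·R2
Swap R3 ↔ R4
REF = 
  [ -2,   3,   5]
  [  0,  -6,  -6]
  [  0,   0,   3]
  [  0,   0,   0]
Pivot columns: 1, 2, 3 → 3 pivots.
dim(Col(A)) = number of pivot columns = 3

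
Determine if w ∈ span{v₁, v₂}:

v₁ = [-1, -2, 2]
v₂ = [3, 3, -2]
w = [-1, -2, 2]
Yes

Form the augmented matrix and row-reduce:
[v₁|v₂|w] = 
  [ -1,   3,  -1]
  [ -2,   3,  -2]
  [  2,  -2,   2]
R2 → R2 - (2)·R1
R3 → R3 + (2)·R1
R3 → R3 + (4/3)·R2
REF = 
  [ -1,   3,  -1]
  [  0,  -3,   0]
  [  0,   0,   0]

No row of the form [0 0 | nonzero], so the system is consistent. Back-substitution gives c₁ = 1, c₂ = 0: w = (1)·v₁ + (0)·v₂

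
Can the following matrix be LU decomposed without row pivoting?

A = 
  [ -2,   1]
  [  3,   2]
Yes.
A[1,1] = -2 ≠ 0, so Gaussian elimination proceeds without a row swap: multiplier ℓ₂₁ = (3)/(-2) = -3/2, and U[2,2] = 2 - (-3/2)(1) = 7/2.
L = 
  [   1,    0]
  [-3/2,    1]
U = 
  [ -2,   1]
  [  0, 7/2]
Check row 2 of LU: [(-3/2)(-2), (-3/2)(1) + (7/2)] = [3, 2] = row 2 of A ✓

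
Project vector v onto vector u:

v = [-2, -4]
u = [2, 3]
proj_u(v) = [-32/13, -48/13]

v·u = (-2)(2) + (-4)(3) = -16
u·u = (2)² + (3)² = 13
proj_u(v) = (v·u / u·u) × u = (-16/13) × u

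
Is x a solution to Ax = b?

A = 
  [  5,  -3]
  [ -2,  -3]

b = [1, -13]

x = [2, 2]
No

Ax = [4, -10] ≠ b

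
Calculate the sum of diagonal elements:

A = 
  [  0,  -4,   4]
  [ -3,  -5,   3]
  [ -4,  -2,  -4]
-9

tr(A) = 0 + -5 + -4 = -9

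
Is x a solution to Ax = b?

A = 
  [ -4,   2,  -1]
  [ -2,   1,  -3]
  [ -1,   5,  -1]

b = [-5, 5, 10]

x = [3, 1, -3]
No

Ax = [-7, 4, 5] ≠ b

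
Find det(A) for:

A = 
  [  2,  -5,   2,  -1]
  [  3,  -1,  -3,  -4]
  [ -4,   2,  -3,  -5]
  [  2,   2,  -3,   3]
Cofactor expansion along row 1: det(A) = a₁₁M₁₁ - a₁₂M₁₂ + a₁₃M₁₃ - a₁₄M₁₄

M₁₁ = det[[-1, -3, -4]; [2, -3, -5]; [2, -3, 3]]
  = (-1)·((-3)(3) - (-5)(-3)) - (-3)·((2)(3) - (-5)(2)) + (-4)·((2)(-3) - (-3)(2))
  = (-1)(-24) - (-3)(16) + (-4)(0)
  = 72
M₁₂ = det[[3, -3, -4]; [-4, -3, -5]; [2, -3, 3]]
  = (3)·((-3)(3) - (-5)(-3)) - (-3)·((-4)(3) - (-5)(2)) + (-4)·((-4)(-3) - (-3)(2))
  = (3)(-24) - (-3)(-2) + (-4)(18)
  = -150
M₁₃ = det[[3, -1, -4]; [-4, 2, -5]; [2, 2, 3]]
  = (3)·((2)(3) - (-5)(2)) - (-1)·((-4)(3) - (-5)(2)) + (-4)·((-4)(2) - (2)(2))
  = (3)(16) - (-1)(-2) + (-4)(-12)
  = 94
M₁₄ = det[[3, -1, -3]; [-4, 2, -3]; [2, 2, -3]]
  = (3)·((2)(-3) - (-3)(2)) - (-1)·((-4)(-3) - (-3)(2)) + (-3)·((-4)(2) - (2)(2))
  = (3)(0) - (-1)(18) + (-3)(-12)
  = 54

det(A) = (2)(72) - (-5)(-150) + (2)(94) - (-1)(54) = -364

det(A) = -364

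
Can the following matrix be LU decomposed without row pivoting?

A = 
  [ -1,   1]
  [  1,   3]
Yes.
A[1,1] = -1 ≠ 0, so Gaussian elimination proceeds without a row swap: multiplier ℓ₂₁ = (1)/(-1) = -1, and U[2,2] = 3 - (-1)(1) = 4.
L = 
  [  1,   0]
  [ -1,   1]
U = 
  [ -1,   1]
  [  0,   4]
Check row 2 of LU: [(-1)(-1), (-1)(1) + 4] = [1, 3] = row 2 of A ✓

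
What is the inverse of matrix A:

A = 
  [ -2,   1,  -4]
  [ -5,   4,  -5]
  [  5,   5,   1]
det(A) = (-2)·((4)(1) - (-5)(5)) - (1)·((-5)(1) - (-5)(5)) + (-4)·((-5)(5) - (4)(5))
  = (-2)(29) - (1)(20) + (-4)(-45)
  = 102
det(A) = 102 ≠ 0, so A is invertible.

Cofactors Cᵢⱼ = (-1)ⁱ⁺ʲ·Mᵢⱼ:
C = 
  [ 29, -20, -45]
  [-21,  18,  15]
  [ 11,  10,  -3]

adj(A) = Cᵀ:
adj(A) = 
  [ 29, -21,  11]
  [-20,  18,  10]
  [-45,  15,  -3]

A⁻¹ = (1/102) · adj(A):
A⁻¹ = 
  [29/102,  -7/34, 11/102]
  [-10/51,   3/17,   5/51]
  [-15/34,   5/34,  -1/34]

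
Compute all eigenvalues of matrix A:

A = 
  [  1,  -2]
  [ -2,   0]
tr(A) = 1, det(A) = -4
Characteristic polynomial: λ² - tr(A)λ + det(A) = λ² - λ - 4
λ² - λ - 4 = 0  ⇒  λ = (1 ± √((-1)² - 4·(-4)))/2 = (1 ± √(17))/2
  = (1 + √17)/2,  (1 - √17)/2

λ = (1 + √17)/2, (1 - √17)/2  (≈ 2.562, -1.562)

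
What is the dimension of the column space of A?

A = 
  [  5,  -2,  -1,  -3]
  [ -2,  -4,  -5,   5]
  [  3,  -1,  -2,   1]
Row reduce:
R2 → R2 + (2/5)·R1
R3 → R3 - (3/5)·R1
R3 → R3 + (1/24)·R2
REF = 
  [    5,    -2,    -1,    -3]
  [    0, -24/5, -27/5,  19/5]
  [    0,     0, -13/8, 71/24]
Pivot columns: 1, 2, 3 → 3 pivots.
dim(Col(A)) = number of pivot columns = 3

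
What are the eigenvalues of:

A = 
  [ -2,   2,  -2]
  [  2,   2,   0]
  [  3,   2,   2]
Characteristic polynomial: det(λI - A) = λ³ - 2λ² - 2λ + 12
Testing integer divisors of the constant term: p(-2) = 0, so (λ + 2) is a factor:
p(λ) = (λ + 2)(λ² - 4λ + 6)
λ² - 4λ + 6 = 0  ⇒  λ = (4 ± √((-4)² - 4·(6)))/2 = (4 ± √(-8))/2
  = 2 + i√2,  2 - i√2

λ = -2, 2 + i√2, 2 - i√2  (≈ -2, 2 + 1.414i, 2 - 1.414i)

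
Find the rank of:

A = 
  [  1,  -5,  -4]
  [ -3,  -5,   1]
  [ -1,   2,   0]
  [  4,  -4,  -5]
Row reduce:
R2 → R2 + (3)·R1
R3 → R3 + (1)·R1
R4 → R4 - (4)·R1
R3 → R3 - (3/20)·R2
R4 → R4 + (4/5)·R2
R4 → R4 + (44/47)·R3
REF = 
  [     1,     -5,     -4]
  [     0,    -20,    -11]
  [     0,      0, -47/20]
  [     0,      0,      0]
Pivot columns: 1, 2, 3 → 3 pivots.

rank(A) = 3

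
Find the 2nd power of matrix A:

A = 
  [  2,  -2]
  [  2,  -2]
A² = A·A:
A²[1,1] = (2)(2) + (-2)(2) = 0
A²[1,2] = (2)(-2) + (-2)(-2) = 0
A²[2,1] = (2)(2) + (-2)(2) = 0
A²[2,2] = (2)(-2) + (-2)(-2) = 0
A² = 
  [  0,   0]
  [  0,   0]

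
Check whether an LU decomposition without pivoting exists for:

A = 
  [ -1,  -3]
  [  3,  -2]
Yes.
A[1,1] = -1 ≠ 0, so Gaussian elimination proceeds without a row swap: multiplier ℓ₂₁ = (3)/(-1) = -3, and U[2,2] = -2 - (-3)(-3) = -11.
L = 
  [  1,   0]
  [ -3,   1]
U = 
  [ -1,  -3]
  [  0, -11]
Check row 2 of LU: [(-3)(-1), (-3)(-3) + (-11)] = [3, -2] = row 2 of A ✓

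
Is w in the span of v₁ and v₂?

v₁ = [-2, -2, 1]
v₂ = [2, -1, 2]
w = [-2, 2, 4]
No

Form the augmented matrix and row-reduce:
[v₁|v₂|w] = 
  [ -2,   2,  -2]
  [ -2,  -1,   2]
  [  1,   2,   4]
R2 → R2 - (1)·R1
R3 → R3 + (1/2)·R1
R3 → R3 + (1)·R2
REF = 
  [ -2,   2,  -2]
  [  0,  -3,   4]
  [  0,   0,   7]

Row 3 reads [0 0 | 7], i.e. 0 = 7, so the system is inconsistent and w ∉ span{v₁, v₂}.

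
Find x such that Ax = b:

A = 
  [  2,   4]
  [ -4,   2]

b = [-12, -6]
Row reduce the augmented matrix [A|b]:
R2 → R2 + (2)·R1
REF = 
  [  2,   4, -12]
  [  0,  10, -30]

Back-substitution:
x₂ = (-30) / 10 = -3
x₁ = (-12 - (4)(-3)) / 2 = 0

x = [0, -3]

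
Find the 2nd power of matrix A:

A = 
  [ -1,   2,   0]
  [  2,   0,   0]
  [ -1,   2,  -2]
A² = A·A:
A²[1,1] = (-1)(-1) + (2)(2) + (0)(-1) = 5
A²[1,2] = (-1)(2) + (2)(0) + (0)(2) = -2
A²[1,3] = (-1)(0) + (2)(0) + (0)(-2) = 0
A²[2,1] = (2)(-1) + (0)(2) + (0)(-1) = -2
A²[2,2] = (2)(2) + (0)(0) + (0)(2) = 4
A²[2,3] = (2)(0) + (0)(0) + (0)(-2) = 0
A²[3,1] = (-1)(-1) + (2)(2) + (-2)(-1) = 7
A²[3,2] = (-1)(2) + (2)(0) + (-2)(2) = -6
A²[3,3] = (-1)(0) + (2)(0) + (-2)(-2) = 4
A² = 
  [  5,  -2,   0]
  [ -2,   4,   0]
  [  7,  -6,   4]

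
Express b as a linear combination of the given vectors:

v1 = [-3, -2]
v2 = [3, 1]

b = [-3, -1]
c1 = 0, c2 = -1

b = 0·v1 + -1·v2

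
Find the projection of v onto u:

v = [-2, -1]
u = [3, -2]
proj_u(v) = [-12/13, 8/13]

v·u = (-2)(3) + (-1)(-2) = -4
u·u = (3)² + (-2)² = 13
proj_u(v) = (v·u / u·u) × u = (-4/13) × u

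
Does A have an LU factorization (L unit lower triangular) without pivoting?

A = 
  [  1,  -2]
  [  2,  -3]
Yes.
A[1,1] = 1 ≠ 0, so Gaussian elimination proceeds without a row swap: multiplier ℓ₂₁ = (2)/(1) = 2, and U[2,2] = -3 - (2)(-2) = 1.
L = 
  [  1,   0]
  [  2,   1]
U = 
  [  1,  -2]
  [  0,   1]
Check row 2 of LU: [(2)(1), (2)(-2) + 1] = [2, -3] = row 2 of A ✓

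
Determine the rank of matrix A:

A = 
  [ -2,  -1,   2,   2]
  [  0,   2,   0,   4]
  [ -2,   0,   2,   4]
rank(A) = 2

Row reduce:
R3 → R3 - (1)·R1
R3 → R3 - (1/2)·R2
REF = 
  [ -2,  -1,   2,   2]
  [  0,   2,   0,   4]
  [  0,   0,   0,   0]
Pivot columns: 1, 2 → 2 pivots.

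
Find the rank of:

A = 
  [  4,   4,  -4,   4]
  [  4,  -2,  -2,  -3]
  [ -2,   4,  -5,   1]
rank(A) = 3

Row reduce:
R2 → R2 - (1)·R1
R3 → R3 + (1/2)·R1
R3 → R3 + (1)·R2
REF = 
  [  4,   4,  -4,   4]
  [  0,  -6,   2,  -7]
  [  0,   0,  -5,  -4]
Pivot columns: 1, 2, 3 → 3 pivots.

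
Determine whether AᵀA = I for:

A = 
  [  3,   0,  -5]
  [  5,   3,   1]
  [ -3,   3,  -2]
No

AᵀA = 
  [ 43,   6,  -4]
  [  6,  18,  -3]
  [ -4,  -3,  30]
≠ I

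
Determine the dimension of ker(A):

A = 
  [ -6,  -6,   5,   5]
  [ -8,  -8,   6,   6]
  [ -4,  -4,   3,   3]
nullity(A) = 2

Row reduce:
R2 → R2 - (4/3)·R1
R3 → R3 - (2/3)·R1
R3 → R3 - (1/2)·R2
REF = 
  [  -6,   -6,    5,    5]
  [   0,    0, -2/3, -2/3]
  [   0,    0,    0,    0]
Pivot columns: 1, 3 → 2 pivots.
rank(A) = 2, so nullity(A) = 4 - 2 = 2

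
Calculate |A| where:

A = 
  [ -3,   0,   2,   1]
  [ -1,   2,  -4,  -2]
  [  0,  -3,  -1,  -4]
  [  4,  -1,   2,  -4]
Cofactor expansion along row 1: det(A) = a₁₁M₁₁ - a₁₂M₁₂ + a₁₃M₁₃ - a₁₄M₁₄

M₁₁ = det[[2, -4, -2]; [-3, -1, -4]; [-1, 2, -4]]
  = (2)·((-1)(-4) - (-4)(2)) - (-4)·((-3)(-4) - (-4)(-1)) + (-2)·((-3)(2) - (-1)(-1))
  = (2)(12) - (-4)(8) + (-2)(-7)
  = 70
M₁₂ = det[[-1, -4, -2]; [0, -1, -4]; [4, 2, -4]]
  = (-1)·((-1)(-4) - (-4)(2)) - (-4)·((0)(-4) - (-4)(4)) + (-2)·((0)(2) - (-1)(4))
  = (-1)(12) - (-4)(16) + (-2)(4)
  = 44
M₁₃ = det[[-1, 2, -2]; [0, -3, -4]; [4, -1, -4]]
  = (-1)·((-3)(-4) - (-4)(-1)) - (2)·((0)(-4) - (-4)(4)) + (-2)·((0)(-1) - (-3)(4))
  = (-1)(8) - (2)(16) + (-2)(12)
  = -64
M₁₄ = det[[-1, 2, -4]; [0, -3, -1]; [4, -1, 2]]
  = (-1)·((-3)(2) - (-1)(-1)) - (2)·((0)(2) - (-1)(4)) + (-4)·((0)(-1) - (-3)(4))
  = (-1)(-7) - (2)(4) + (-4)(12)
  = -49

det(A) = (-3)(70) - (0)(44) + (2)(-64) - (1)(-49) = -289

det(A) = -289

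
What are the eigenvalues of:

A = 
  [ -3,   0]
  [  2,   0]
λ = 0, -3

tr(A) = -3, det(A) = 0
Characteristic polynomial: λ² - tr(A)λ + det(A) = λ² + 3λ
λ² + 3λ = λ(λ + 3)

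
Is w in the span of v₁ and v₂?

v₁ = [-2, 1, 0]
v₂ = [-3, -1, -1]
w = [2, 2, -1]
No

Form the augmented matrix and row-reduce:
[v₁|v₂|w] = 
  [ -2,  -3,   2]
  [  1,  -1,   2]
  [  0,  -1,  -1]
R2 → R2 + (1/2)·R1
R3 → R3 - (2/5)·R2
REF = 
  [   -2,    -3,     2]
  [    0,  -5/2,     3]
  [    0,     0, -11/5]

Row 3 reads [0 0 | -11/5], i.e. 0 = -11/5, so the system is inconsistent and w ∉ span{v₁, v₂}.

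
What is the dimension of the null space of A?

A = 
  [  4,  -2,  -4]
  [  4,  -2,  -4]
nullity(A) = 2

Row reduce:
R2 → R2 - (1)·R1
REF = 
  [  4,  -2,  -4]
  [  0,   0,   0]
Pivot columns: 1 → 1 pivot.
rank(A) = 1, so nullity(A) = 3 - 1 = 2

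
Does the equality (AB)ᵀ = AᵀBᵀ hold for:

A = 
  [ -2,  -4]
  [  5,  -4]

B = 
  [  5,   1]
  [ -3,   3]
No

(AB)ᵀ = 
  [  2,  37]
  [-14,  -7]

AᵀBᵀ = 
  [ -5,  21]
  [-24,   0]

The two matrices differ, so (AB)ᵀ ≠ AᵀBᵀ in general. The correct identity is (AB)ᵀ = BᵀAᵀ.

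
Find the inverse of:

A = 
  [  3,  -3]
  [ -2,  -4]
det(A) = (3)(-4) - (-3)(-2) = -18
For a 2×2 matrix, A⁻¹ = (1/det(A)) · [[d, -b], [-c, a]]
    = (-1/18) · [[-4, 3], [2, 3]]

A⁻¹ = 
  [ 2/9, -1/6]
  [-1/9, -1/6]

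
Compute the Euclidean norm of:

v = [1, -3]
3.162

||v||₂ = √((1)² + (-3)²) = √10 = 3.162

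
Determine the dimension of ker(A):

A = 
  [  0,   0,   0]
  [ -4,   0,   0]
nullity(A) = 2

Row reduce:
Swap R1 ↔ R2
REF = 
  [ -4,   0,   0]
  [  0,   0,   0]
Pivot columns: 1 → 1 pivot.
rank(A) = 1, so nullity(A) = 3 - 1 = 2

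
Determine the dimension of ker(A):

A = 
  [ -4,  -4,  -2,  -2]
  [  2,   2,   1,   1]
nullity(A) = 3

Row reduce:
R2 → R2 + (1/2)·R1
REF = 
  [ -4,  -4,  -2,  -2]
  [  0,   0,   0,   0]
Pivot columns: 1 → 1 pivot.
rank(A) = 1, so nullity(A) = 4 - 1 = 3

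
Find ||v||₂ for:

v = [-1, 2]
2.236

||v||₂ = √((-1)² + (2)²) = √5 = 2.236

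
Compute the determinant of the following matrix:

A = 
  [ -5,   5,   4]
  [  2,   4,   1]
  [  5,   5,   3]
-80

Cofactor expansion along row 1:
det(A) = (-5)·((4)(3) - (1)(5)) - (5)·((2)(3) - (1)(5)) + (4)·((2)(5) - (4)(5))
  = (-5)(7) - (5)(1) + (4)(-10)
  = -80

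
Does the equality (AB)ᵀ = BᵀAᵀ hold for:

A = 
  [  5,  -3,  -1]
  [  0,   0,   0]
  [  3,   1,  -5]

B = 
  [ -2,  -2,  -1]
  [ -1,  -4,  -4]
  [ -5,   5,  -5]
Yes

(AB)ᵀ = 
  [ -2,   0,  18]
  [ -3,   0, -35]
  [ 12,   0,  18]

BᵀAᵀ = 
  [ -2,   0,  18]
  [ -3,   0, -35]
  [ 12,   0,  18]

Both sides are equal — this is the standard identity (AB)ᵀ = BᵀAᵀ, which holds for all A, B.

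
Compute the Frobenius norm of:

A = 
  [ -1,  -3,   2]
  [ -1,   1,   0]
||A||_F = 4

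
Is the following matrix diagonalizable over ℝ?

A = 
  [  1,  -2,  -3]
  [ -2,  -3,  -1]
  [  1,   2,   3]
No

Characteristic polynomial: det(λI - A) = λ³ - λ² - 8λ + 14
By the rational root theorem any rational root is an integer dividing 14; none of those is a root, so p(λ) has no rational roots and hence (being an irreducible cubic) no repeated roots.
Discriminant of the cubic: Δ = -1108
Δ < 0 ⇒ one real eigenvalue and a complex-conjugate pair: λ ≈ -3.078, 2.039 + 0.6264i, 2.039 - 0.6264i
Has complex eigenvalues (not diagonalizable over ℝ).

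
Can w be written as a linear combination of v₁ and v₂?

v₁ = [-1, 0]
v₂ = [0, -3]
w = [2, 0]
Yes

Form the augmented matrix and row-reduce:
[v₁|v₂|w] = 
  [ -1,   0,   2]
  [  0,  -3,   0]
(already in echelon form — no row operations needed)

No row of the form [0 0 | nonzero], so the system is consistent. Back-substitution gives c₁ = -2, c₂ = 0: w = (-2)·v₁ + (0)·v₂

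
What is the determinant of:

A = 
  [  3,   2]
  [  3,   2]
For a 2×2 matrix, det = ad - bc = (3)(2) - (2)(3) = 0

det(A) = 0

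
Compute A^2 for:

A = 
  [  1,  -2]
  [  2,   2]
A² = A·A:
A²[1,1] = (1)(1) + (-2)(2) = -3
A²[1,2] = (1)(-2) + (-2)(2) = -6
A²[2,1] = (2)(1) + (2)(2) = 6
A²[2,2] = (2)(-2) + (2)(2) = 0
A² = 
  [ -3,  -6]
  [  6,   0]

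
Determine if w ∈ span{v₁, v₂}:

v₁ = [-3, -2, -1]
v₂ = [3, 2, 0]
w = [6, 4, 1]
Yes

Form the augmented matrix and row-reduce:
[v₁|v₂|w] = 
  [ -3,   3,   6]
  [ -2,   2,   4]
  [ -1,   0,   1]
R2 → R2 - (2/3)·R1
R3 → R3 - (1/3)·R1
Swap R2 ↔ R3
REF = 
  [ -3,   3,   6]
  [  0,  -1,  -1]
  [  0,   0,   0]

No row of the form [0 0 | nonzero], so the system is consistent. Back-substitution gives c₁ = -1, c₂ = 1: w = (-1)·v₁ + (1)·v₂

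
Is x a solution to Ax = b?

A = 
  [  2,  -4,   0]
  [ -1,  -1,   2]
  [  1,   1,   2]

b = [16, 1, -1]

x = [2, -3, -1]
No

Ax = [16, -1, -3] ≠ b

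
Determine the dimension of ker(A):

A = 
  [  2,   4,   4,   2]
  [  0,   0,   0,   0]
nullity(A) = 3

Row reduce:
(no row operations needed)
REF = 
  [  2,   4,   4,   2]
  [  0,   0,   0,   0]
Pivot columns: 1 → 1 pivot.
rank(A) = 1, so nullity(A) = 4 - 1 = 3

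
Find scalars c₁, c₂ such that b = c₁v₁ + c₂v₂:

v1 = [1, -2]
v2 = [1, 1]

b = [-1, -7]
c1 = 2, c2 = -3

b = 2·v1 + -3·v2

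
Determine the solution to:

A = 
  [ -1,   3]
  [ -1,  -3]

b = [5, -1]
x = [-2, 1]

Row reduce the augmented matrix [A|b]:
R2 → R2 - (1)·R1
REF = 
  [ -1,   3,   5]
  [  0,  -6,  -6]

Back-substitution:
x₂ = (-6) / (-6) = 1
x₁ = (5 - (3)(1)) / (-1) = -2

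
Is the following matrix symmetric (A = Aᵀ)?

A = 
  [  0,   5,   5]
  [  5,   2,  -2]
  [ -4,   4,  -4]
No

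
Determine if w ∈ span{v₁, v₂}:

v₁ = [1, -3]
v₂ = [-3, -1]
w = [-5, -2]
Yes

Form the augmented matrix and row-reduce:
[v₁|v₂|w] = 
  [  1,  -3,  -5]
  [ -3,  -1,  -2]
R2 → R2 + (3)·R1
REF = 
  [  1,  -3,  -5]
  [  0, -10, -17]

No row of the form [0 0 | nonzero], so the system is consistent. Back-substitution gives c₁ = 1/10, c₂ = 17/10: w = (1/10)·v₁ + (17/10)·v₂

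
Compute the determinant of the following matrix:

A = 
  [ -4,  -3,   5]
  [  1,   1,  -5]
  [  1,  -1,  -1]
26

Cofactor expansion along row 1:
det(A) = (-4)·((1)(-1) - (-5)(-1)) - (-3)·((1)(-1) - (-5)(1)) + (5)·((1)(-1) - (1)(1))
  = (-4)(-6) - (-3)(4) + (5)(-2)
  = 26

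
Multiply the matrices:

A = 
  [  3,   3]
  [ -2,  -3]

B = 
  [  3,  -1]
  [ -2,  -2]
A is 2×2 and B is 2×2, so AB is 2×2. Each entry is (row of A)·(column of B):
AB[1,1] = (3)(3) + (3)(-2) = 3
AB[1,2] = (3)(-1) + (3)(-2) = -9
AB[2,1] = (-2)(3) + (-3)(-2) = 0
AB[2,2] = (-2)(-1) + (-3)(-2) = 8

AB = 
  [  3,  -9]
  [  0,   8]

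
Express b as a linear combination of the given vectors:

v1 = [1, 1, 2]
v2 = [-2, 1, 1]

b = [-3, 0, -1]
c1 = -1, c2 = 1

b = -1·v1 + 1·v2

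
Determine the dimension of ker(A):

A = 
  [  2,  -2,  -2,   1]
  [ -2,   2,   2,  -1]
nullity(A) = 3

Row reduce:
R2 → R2 + (1)·R1
REF = 
  [  2,  -2,  -2,   1]
  [  0,   0,   0,   0]
Pivot columns: 1 → 1 pivot.
rank(A) = 1, so nullity(A) = 4 - 1 = 3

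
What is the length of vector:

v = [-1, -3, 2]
3.742

||v||₂ = √((-1)² + (-3)² + (2)²) = √14 = 3.742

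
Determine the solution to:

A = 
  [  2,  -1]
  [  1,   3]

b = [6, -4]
Row reduce the augmented matrix [A|b]:
R2 → R2 - (1/2)·R1
REF = 
  [  2,  -1,   6]
  [  0, 7/2,  -7]

Back-substitution:
x₂ = (-7) / (7/2) = -2
x₁ = (6 - (-1)(-2)) / 2 = 2

x = [2, -2]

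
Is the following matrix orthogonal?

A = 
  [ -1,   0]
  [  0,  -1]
Yes

AᵀA = 
  [  1,   0]
  [  0,   1]
= I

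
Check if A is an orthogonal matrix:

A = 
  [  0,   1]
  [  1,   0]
Yes

AᵀA = 
  [  1,   0]
  [  0,   1]
= I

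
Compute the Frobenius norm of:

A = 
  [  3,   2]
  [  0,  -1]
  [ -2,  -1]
||A||_F = 4.359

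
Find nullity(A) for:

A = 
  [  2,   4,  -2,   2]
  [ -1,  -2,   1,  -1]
nullity(A) = 3

Row reduce:
R2 → R2 + (1/2)·R1
REF = 
  [  2,   4,  -2,   2]
  [  0,   0,   0,   0]
Pivot columns: 1 → 1 pivot.
rank(A) = 1, so nullity(A) = 4 - 1 = 3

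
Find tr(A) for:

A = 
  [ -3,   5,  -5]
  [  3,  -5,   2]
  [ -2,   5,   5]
-3

tr(A) = -3 + -5 + 5 = -3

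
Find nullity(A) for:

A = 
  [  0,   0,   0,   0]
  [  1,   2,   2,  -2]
nullity(A) = 3

Row reduce:
Swap R1 ↔ R2
REF = 
  [  1,   2,   2,  -2]
  [  0,   0,   0,   0]
Pivot columns: 1 → 1 pivot.
rank(A) = 1, so nullity(A) = 4 - 1 = 3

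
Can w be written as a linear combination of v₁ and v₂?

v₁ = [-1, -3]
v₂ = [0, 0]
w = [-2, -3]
No

Form the augmented matrix and row-reduce:
[v₁|v₂|w] = 
  [ -1,   0,  -2]
  [ -3,   0,  -3]
R2 → R2 - (3)·R1
REF = 
  [ -1,   0,  -2]
  [  0,   0,   3]

Row 2 reads [0 0 | 3], i.e. 0 = 3, so the system is inconsistent and w ∉ span{v₁, v₂}.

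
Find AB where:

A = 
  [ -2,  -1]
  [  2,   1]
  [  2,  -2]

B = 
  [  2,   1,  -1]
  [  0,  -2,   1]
AB = 
  [ -4,   0,   1]
  [  4,   0,  -1]
  [  4,   6,  -4]

A is 3×2 and B is 2×3, so AB is 3×3. Each entry is (row of A)·(column of B):
AB[1,1] = (-2)(2) + (-1)(0) = -4
AB[1,2] = (-2)(1) + (-1)(-2) = 0
AB[1,3] = (-2)(-1) + (-1)(1) = 1
AB[2,1] = (2)(2) + (1)(0) = 4
AB[2,2] = (2)(1) + (1)(-2) = 0
AB[2,3] = (2)(-1) + (1)(1) = -1
AB[3,1] = (2)(2) + (-2)(0) = 4
AB[3,2] = (2)(1) + (-2)(-2) = 6
AB[3,3] = (2)(-1) + (-2)(1) = -4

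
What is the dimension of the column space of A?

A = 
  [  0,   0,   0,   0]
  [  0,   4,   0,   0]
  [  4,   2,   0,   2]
dim(Col(A)) = 2

Row reduce:
Swap R1 ↔ R3
REF = 
  [  4,   2,   0,   2]
  [  0,   4,   0,   0]
  [  0,   0,   0,   0]
Pivot columns: 1, 2 → 2 pivots.
dim(Col(A)) = number of pivot columns = 2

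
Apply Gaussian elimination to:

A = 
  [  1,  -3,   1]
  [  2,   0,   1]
Row operations:
R2 → R2 - (2)·R1

Resulting echelon form:
REF = 
  [  1,  -3,   1]
  [  0,   6,  -1]

Rank = 2 (number of non-zero pivot rows).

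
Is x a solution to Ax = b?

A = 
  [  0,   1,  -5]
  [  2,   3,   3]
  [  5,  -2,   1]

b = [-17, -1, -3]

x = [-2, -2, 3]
Yes

Ax = [-17, -1, -3] = b ✓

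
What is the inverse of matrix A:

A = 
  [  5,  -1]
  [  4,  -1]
det(A) = (5)(-1) - (-1)(4) = -1
For a 2×2 matrix, A⁻¹ = (1/det(A)) · [[d, -b], [-c, a]]
    = (-1) · [[-1, 1], [-4, 5]]

A⁻¹ = 
  [  1,  -1]
  [  4,  -5]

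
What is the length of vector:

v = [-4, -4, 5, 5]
9.055

||v||₂ = √((-4)² + (-4)² + (5)² + (5)²) = √82 = 9.055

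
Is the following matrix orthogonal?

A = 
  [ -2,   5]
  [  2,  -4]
No

AᵀA = 
  [  8, -18]
  [-18,  41]
≠ I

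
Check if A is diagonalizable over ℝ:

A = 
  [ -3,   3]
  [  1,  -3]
Yes

tr(A) = -6, det(A) = 6
Characteristic polynomial: λ² - tr(A)λ + det(A) = λ² + 6λ + 6
λ² + 6λ + 6 = 0  ⇒  λ = (-6 ± √((6)² - 4·(6)))/2 = (-6 ± √(12))/2
  = -3 + √3,  -3 - √3
Eigenvalues: -3 + √3, -3 - √3  (≈ -1.268, -4.732)
The two irrational eigenvalues are distinct (simple), so each has alg. mult. = geom. mult. = 1.
Sum of geometric multiplicities equals n, so A has n independent eigenvectors.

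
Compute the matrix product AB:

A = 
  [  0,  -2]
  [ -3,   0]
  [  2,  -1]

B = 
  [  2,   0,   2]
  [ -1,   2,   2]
A is 3×2 and B is 2×3, so AB is 3×3. Each entry is (row of A)·(column of B):
AB[1,1] = (0)(2) + (-2)(-1) = 2
AB[1,2] = (0)(0) + (-2)(2) = -4
AB[1,3] = (0)(2) + (-2)(2) = -4
AB[2,1] = (-3)(2) + (0)(-1) = -6
AB[2,2] = (-3)(0) + (0)(2) = 0
AB[2,3] = (-3)(2) + (0)(2) = -6
AB[3,1] = (2)(2) + (-1)(-1) = 5
AB[3,2] = (2)(0) + (-1)(2) = -2
AB[3,3] = (2)(2) + (-1)(2) = 2

AB = 
  [  2,  -4,  -4]
  [ -6,   0,  -6]
  [  5,  -2,   2]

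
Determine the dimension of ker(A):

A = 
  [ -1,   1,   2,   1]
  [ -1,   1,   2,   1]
nullity(A) = 3

Row reduce:
R2 → R2 - (1)·R1
REF = 
  [ -1,   1,   2,   1]
  [  0,   0,   0,   0]
Pivot columns: 1 → 1 pivot.
rank(A) = 1, so nullity(A) = 4 - 1 = 3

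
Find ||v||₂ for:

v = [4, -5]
6.403

||v||₂ = √((4)² + (-5)²) = √41 = 6.403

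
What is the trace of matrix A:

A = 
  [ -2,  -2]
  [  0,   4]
2

tr(A) = -2 + 4 = 2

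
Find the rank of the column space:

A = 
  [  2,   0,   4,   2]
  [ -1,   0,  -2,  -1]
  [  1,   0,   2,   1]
Row reduce:
R2 → R2 + (1/2)·R1
R3 → R3 - (1/2)·R1
REF = 
  [  2,   0,   4,   2]
  [  0,   0,   0,   0]
  [  0,   0,   0,   0]
Pivot columns: 1 → 1 pivot.
dim(Col(A)) = number of pivot columns = 1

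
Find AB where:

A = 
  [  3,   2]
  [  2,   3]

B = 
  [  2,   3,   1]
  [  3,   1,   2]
A is 2×2 and B is 2×3, so AB is 2×3. Each entry is (row of A)·(column of B):
AB[1,1] = (3)(2) + (2)(3) = 12
AB[1,2] = (3)(3) + (2)(1) = 11
AB[1,3] = (3)(1) + (2)(2) = 7
AB[2,1] = (2)(2) + (3)(3) = 13
AB[2,2] = (2)(3) + (3)(1) = 9
AB[2,3] = (2)(1) + (3)(2) = 8

AB = 
  [ 12,  11,   7]
  [ 13,   9,   8]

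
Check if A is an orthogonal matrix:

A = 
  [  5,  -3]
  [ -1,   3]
No

AᵀA = 
  [ 26, -18]
  [-18,  18]
≠ I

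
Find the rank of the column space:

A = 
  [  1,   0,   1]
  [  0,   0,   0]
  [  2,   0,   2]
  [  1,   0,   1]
Row reduce:
R3 → R3 - (2)·R1
R4 → R4 - (1)·R1
REF = 
  [  1,   0,   1]
  [  0,   0,   0]
  [  0,   0,   0]
  [  0,   0,   0]
Pivot columns: 1 → 1 pivot.
dim(Col(A)) = number of pivot columns = 1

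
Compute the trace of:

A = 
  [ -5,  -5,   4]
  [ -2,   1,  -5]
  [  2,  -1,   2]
-2

tr(A) = -5 + 1 + 2 = -2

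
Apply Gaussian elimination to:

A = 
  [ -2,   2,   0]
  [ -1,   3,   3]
Row operations:
R2 → R2 - (1/2)·R1

Resulting echelon form:
REF = 
  [ -2,   2,   0]
  [  0,   2,   3]

Rank = 2 (number of non-zero pivot rows).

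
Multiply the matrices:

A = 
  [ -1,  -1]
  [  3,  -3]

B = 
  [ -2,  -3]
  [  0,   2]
AB = 
  [  2,   1]
  [ -6, -15]

A is 2×2 and B is 2×2, so AB is 2×2. Each entry is (row of A)·(column of B):
AB[1,1] = (-1)(-2) + (-1)(0) = 2
AB[1,2] = (-1)(-3) + (-1)(2) = 1
AB[2,1] = (3)(-2) + (-3)(0) = -6
AB[2,2] = (3)(-3) + (-3)(2) = -15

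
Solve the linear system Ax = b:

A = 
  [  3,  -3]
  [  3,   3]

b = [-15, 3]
x = [-2, 3]

Row reduce the augmented matrix [A|b]:
R2 → R2 - (1)·R1
REF = 
  [  3,  -3, -15]
  [  0,   6,  18]

Back-substitution:
x₂ = 18 / 6 = 3
x₁ = (-15 - (-3)(3)) / 3 = -2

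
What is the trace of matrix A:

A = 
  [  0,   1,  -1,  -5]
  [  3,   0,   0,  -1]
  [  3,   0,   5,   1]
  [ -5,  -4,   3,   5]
10

tr(A) = 0 + 0 + 5 + 5 = 10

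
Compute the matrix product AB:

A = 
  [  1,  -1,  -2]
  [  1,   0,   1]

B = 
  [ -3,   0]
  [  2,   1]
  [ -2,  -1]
A is 2×3 and B is 3×2, so AB is 2×2. Each entry is (row of A)·(column of B):
AB[1,1] = (1)(-3) + (-1)(2) + (-2)(-2) = -1
AB[1,2] = (1)(0) + (-1)(1) + (-2)(-1) = 1
AB[2,1] = (1)(-3) + (0)(2) + (1)(-2) = -5
AB[2,2] = (1)(0) + (0)(1) + (1)(-1) = -1

AB = 
  [ -1,   1]
  [ -5,  -1]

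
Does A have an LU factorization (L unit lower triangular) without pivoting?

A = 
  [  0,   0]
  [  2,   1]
No.
A[1,1] = 0 but A[2,1] = 2 ≠ 0. Any LU with L unit lower triangular has (LU)[1,1] = U[1,1] and (LU)[2,1] = L[2,1]·U[1,1]; matching A forces U[1,1] = 0, which then forces (LU)[2,1] = 0 ≠ 2. A row swap (pivoting) is required.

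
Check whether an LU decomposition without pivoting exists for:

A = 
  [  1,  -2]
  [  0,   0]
Yes.
A[1,1] = 1 ≠ 0, so Gaussian elimination proceeds without a row swap: multiplier ℓ₂₁ = (0)/(1) = 0, and U[2,2] = 0 - (0)(-2) = 0.
L = 
  [  1,   0]
  [  0,   1]
U = 
  [  1,  -2]
  [  0,   0]
Check row 2 of LU: [(0)(1), (0)(-2) + 0] = [0, 0] = row 2 of A ✓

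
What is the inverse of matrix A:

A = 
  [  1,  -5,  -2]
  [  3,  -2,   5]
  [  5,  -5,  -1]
det(A) = (1)·((-2)(-1) - (5)(-5)) - (-5)·((3)(-1) - (5)(5)) + (-2)·((3)(-5) - (-2)(5))
  = (1)(27) - (-5)(-28) + (-2)(-5)
  = -103
det(A) = -103 ≠ 0, so A is invertible.

Cofactors Cᵢⱼ = (-1)ⁱ⁺ʲ·Mᵢⱼ:
C = 
  [ 27,  28,  -5]
  [  5,   9, -20]
  [-29, -11,  13]

adj(A) = Cᵀ:
adj(A) = 
  [ 27,   5, -29]
  [ 28,   9, -11]
  [ -5, -20,  13]

A⁻¹ = (-1/103) · adj(A):
A⁻¹ = 
  [-27/103,  -5/103,  29/103]
  [-28/103,  -9/103,  11/103]
  [  5/103,  20/103, -13/103]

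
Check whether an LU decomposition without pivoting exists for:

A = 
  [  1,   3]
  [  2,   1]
Yes.
A[1,1] = 1 ≠ 0, so Gaussian elimination proceeds without a row swap: multiplier ℓ₂₁ = (2)/(1) = 2, and U[2,2] = 1 - (2)(3) = -5.
L = 
  [  1,   0]
  [  2,   1]
U = 
  [  1,   3]
  [  0,  -5]
Check row 2 of LU: [(2)(1), (2)(3) + (-5)] = [2, 1] = row 2 of A ✓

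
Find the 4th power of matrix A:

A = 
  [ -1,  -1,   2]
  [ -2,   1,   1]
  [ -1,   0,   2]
A^4 = 
  [  0,   1,   3]
  [ -3,   8,  -6]
  [ -4,   5,   2]

A² = A·A:
A²[1,1] = (-1)(-1) + (-1)(-2) + (2)(-1) = 1
A²[1,2] = (-1)(-1) + (-1)(1) + (2)(0) = 0
A²[1,3] = (-1)(2) + (-1)(1) + (2)(2) = 1
A²[2,1] = (-2)(-1) + (1)(-2) + (1)(-1) = -1
A²[2,2] = (-2)(-1) + (1)(1) + (1)(0) = 3
A²[2,3] = (-2)(2) + (1)(1) + (1)(2) = -1
A²[3,1] = (-1)(-1) + (0)(-2) + (2)(-1) = -1
A²[3,2] = (-1)(-1) + (0)(1) + (2)(0) = 1
A²[3,3] = (-1)(2) + (0)(1) + (2)(2) = 2
A² = 
  [  1,   0,   1]
  [ -1,   3,  -1]
  [ -1,   1,   2]

A^3 = A^2·A:
A^3[1,1] = (1)(-1) + (0)(-2) + (1)(-1) = -2
A^3[1,2] = (1)(-1) + (0)(1) + (1)(0) = -1
A^3[1,3] = (1)(2) + (0)(1) + (1)(2) = 4
A^3[2,1] = (-1)(-1) + (3)(-2) + (-1)(-1) = -4
A^3[2,2] = (-1)(-1) + (3)(1) + (-1)(0) = 4
A^3[2,3] = (-1)(2) + (3)(1) + (-1)(2) = -1
A^3[3,1] = (-1)(-1) + (1)(-2) + (2)(-1) = -3
A^3[3,2] = (-1)(-1) + (1)(1) + (2)(0) = 2
A^3[3,3] = (-1)(2) + (1)(1) + (2)(2) = 3
A^3 = 
  [ -2,  -1,   4]
  [ -4,   4,  -1]
  [ -3,   2,   3]

A^4 = A^3·A:
A^4[1,1] = (-2)(-1) + (-1)(-2) + (4)(-1) = 0
A^4[1,2] = (-2)(-1) + (-1)(1) + (4)(0) = 1
A^4[1,3] = (-2)(2) + (-1)(1) + (4)(2) = 3
A^4[2,1] = (-4)(-1) + (4)(-2) + (-1)(-1) = -3
A^4[2,2] = (-4)(-1) + (4)(1) + (-1)(0) = 8
A^4[2,3] = (-4)(2) + (4)(1) + (-1)(2) = -6
A^4[3,1] = (-3)(-1) + (2)(-2) + (3)(-1) = -4
A^4[3,2] = (-3)(-1) + (2)(1) + (3)(0) = 5
A^4[3,3] = (-3)(2) + (2)(1) + (3)(2) = 2
A^4 = 
  [  0,   1,   3]
  [ -3,   8,  -6]
  [ -4,   5,   2]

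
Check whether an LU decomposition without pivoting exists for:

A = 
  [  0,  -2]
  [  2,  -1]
No.
A[1,1] = 0 but A[2,1] = 2 ≠ 0. Any LU with L unit lower triangular has (LU)[1,1] = U[1,1] and (LU)[2,1] = L[2,1]·U[1,1]; matching A forces U[1,1] = 0, which then forces (LU)[2,1] = 0 ≠ 2. A row swap (pivoting) is required.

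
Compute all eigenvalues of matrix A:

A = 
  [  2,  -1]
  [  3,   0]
tr(A) = 2, det(A) = 3
Characteristic polynomial: λ² - tr(A)λ + det(A) = λ² - 2λ + 3
λ² - 2λ + 3 = 0  ⇒  λ = (2 ± √((-2)² - 4·(3)))/2 = (2 ± √(-8))/2
  = 1 + i√2,  1 - i√2

λ = 1 + i√2, 1 - i√2  (≈ 1 + 1.414i, 1 - 1.414i)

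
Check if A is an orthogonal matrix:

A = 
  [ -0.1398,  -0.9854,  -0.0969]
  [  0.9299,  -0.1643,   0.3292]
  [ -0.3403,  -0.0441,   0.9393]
Yes

AᵀA = 
  [  1.0001,   0,   0]
  [  0,   1,   0]
  [  0,   0,   1]
≈ I (equal to I up to the 4-dp rounding of the entries)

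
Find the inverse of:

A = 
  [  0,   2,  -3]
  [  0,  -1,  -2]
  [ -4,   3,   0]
det(A) = (0)·((-1)(0) - (-2)(3)) - (2)·((0)(0) - (-2)(-4)) + (-3)·((0)(3) - (-1)(-4))
  = (0)(6) - (2)(-8) + (-3)(-4)
  = 28
det(A) = 28 ≠ 0, so A is invertible.

Cofactors Cᵢⱼ = (-1)ⁱ⁺ʲ·Mᵢⱼ:
C = 
  [  6,   8,  -4]
  [ -9, -12,  -8]
  [ -7,   0,   0]

adj(A) = Cᵀ:
adj(A) = 
  [  6,  -9,  -7]
  [  8, -12,   0]
  [ -4,  -8,   0]

A⁻¹ = (1/28) · adj(A):
A⁻¹ = 
  [ 3/14, -9/28,  -1/4]
  [  2/7,  -3/7,     0]
  [ -1/7,  -2/7,     0]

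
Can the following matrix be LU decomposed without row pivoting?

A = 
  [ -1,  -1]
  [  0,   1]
Yes.
A[1,1] = -1 ≠ 0, so Gaussian elimination proceeds without a row swap: multiplier ℓ₂₁ = (0)/(-1) = 0, and U[2,2] = 1 - (0)(-1) = 1.
L = 
  [  1,   0]
  [  0,   1]
U = 
  [ -1,  -1]
  [  0,   1]
Check row 2 of LU: [(0)(-1), (0)(-1) + 1] = [0, 1] = row 2 of A ✓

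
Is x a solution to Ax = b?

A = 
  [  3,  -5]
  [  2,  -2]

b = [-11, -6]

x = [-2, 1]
Yes

Ax = [-11, -6] = b ✓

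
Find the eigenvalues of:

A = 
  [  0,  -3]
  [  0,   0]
tr(A) = 0, det(A) = 0
Characteristic polynomial: λ² - tr(A)λ + det(A) = λ²
λ² = λ²

λ = 0, 0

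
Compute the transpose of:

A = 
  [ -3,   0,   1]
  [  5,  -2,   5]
Aᵀ = 
  [ -3,   5]
  [  0,  -2]
  [  1,   5]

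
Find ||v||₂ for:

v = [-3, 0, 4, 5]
7.071

||v||₂ = √((-3)² + (0)² + (4)² + (5)²) = √50 = 7.071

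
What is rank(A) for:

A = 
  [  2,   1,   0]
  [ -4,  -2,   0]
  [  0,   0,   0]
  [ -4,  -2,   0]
Row reduce:
R2 → R2 + (2)·R1
R4 → R4 + (2)·R1
REF = 
  [  2,   1,   0]
  [  0,   0,   0]
  [  0,   0,   0]
  [  0,   0,   0]
Pivot columns: 1 → 1 pivot.

rank(A) = 1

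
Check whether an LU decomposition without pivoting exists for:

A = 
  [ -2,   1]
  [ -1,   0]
Yes.
A[1,1] = -2 ≠ 0, so Gaussian elimination proceeds without a row swap: multiplier ℓ₂₁ = (-1)/(-2) = 1/2, and U[2,2] = 0 - (1/2)(1) = -1/2.
L = 
  [  1,   0]
  [1/2,   1]
U = 
  [  -2,    1]
  [   0, -1/2]
Check row 2 of LU: [(1/2)(-2), (1/2)(1) + (-1/2)] = [-1, 0] = row 2 of A ✓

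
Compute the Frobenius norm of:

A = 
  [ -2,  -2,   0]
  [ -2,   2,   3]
||A||_F = 5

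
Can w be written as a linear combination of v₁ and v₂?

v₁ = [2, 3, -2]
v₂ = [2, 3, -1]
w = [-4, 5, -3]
No

Form the augmented matrix and row-reduce:
[v₁|v₂|w] = 
  [  2,   2,  -4]
  [  3,   3,   5]
  [ -2,  -1,  -3]
R2 → R2 - (3/2)·R1
R3 → R3 + (1)·R1
Swap R2 ↔ R3
REF = 
  [  2,   2,  -4]
  [  0,   1,  -7]
  [  0,   0,  11]

Row 3 reads [0 0 | 11], i.e. 0 = 11, so the system is inconsistent and w ∉ span{v₁, v₂}.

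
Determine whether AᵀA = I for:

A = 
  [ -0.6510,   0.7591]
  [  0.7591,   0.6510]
Yes

AᵀA = 
  [  1,   0]
  [  0,   1]
≈ I (equal to I up to the 4-dp rounding of the entries)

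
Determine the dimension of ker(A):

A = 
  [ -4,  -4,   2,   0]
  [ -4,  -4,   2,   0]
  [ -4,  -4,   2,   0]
nullity(A) = 3

Row reduce:
R2 → R2 - (1)·R1
R3 → R3 - (1)·R1
REF = 
  [ -4,  -4,   2,   0]
  [  0,   0,   0,   0]
  [  0,   0,   0,   0]
Pivot columns: 1 → 1 pivot.
rank(A) = 1, so nullity(A) = 4 - 1 = 3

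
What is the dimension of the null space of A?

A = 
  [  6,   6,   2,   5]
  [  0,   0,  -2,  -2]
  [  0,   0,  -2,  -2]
nullity(A) = 2

Row reduce:
R3 → R3 - (1)·R2
REF = 
  [  6,   6,   2,   5]
  [  0,   0,  -2,  -2]
  [  0,   0,   0,   0]
Pivot columns: 1, 3 → 2 pivots.
rank(A) = 2, so nullity(A) = 4 - 2 = 2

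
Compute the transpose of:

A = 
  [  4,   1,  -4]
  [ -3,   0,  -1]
Aᵀ = 
  [  4,  -3]
  [  1,   0]
  [ -4,  -1]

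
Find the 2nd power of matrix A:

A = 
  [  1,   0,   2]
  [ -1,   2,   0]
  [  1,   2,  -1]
A² = A·A:
A²[1,1] = (1)(1) + (0)(-1) + (2)(1) = 3
A²[1,2] = (1)(0) + (0)(2) + (2)(2) = 4
A²[1,3] = (1)(2) + (0)(0) + (2)(-1) = 0
A²[2,1] = (-1)(1) + (2)(-1) + (0)(1) = -3
A²[2,2] = (-1)(0) + (2)(2) + (0)(2) = 4
A²[2,3] = (-1)(2) + (2)(0) + (0)(-1) = -2
A²[3,1] = (1)(1) + (2)(-1) + (-1)(1) = -2
A²[3,2] = (1)(0) + (2)(2) + (-1)(2) = 2
A²[3,3] = (1)(2) + (2)(0) + (-1)(-1) = 3
A² = 
  [  3,   4,   0]
  [ -3,   4,  -2]
  [ -2,   2,   3]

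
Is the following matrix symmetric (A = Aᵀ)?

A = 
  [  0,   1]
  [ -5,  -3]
No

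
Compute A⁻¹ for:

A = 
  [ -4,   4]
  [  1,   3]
det(A) = (-4)(3) - (4)(1) = -16
For a 2×2 matrix, A⁻¹ = (1/det(A)) · [[d, -b], [-c, a]]
    = (-1/16) · [[3, -4], [-1, -4]]

A⁻¹ = 
  [-3/16,   1/4]
  [ 1/16,   1/4]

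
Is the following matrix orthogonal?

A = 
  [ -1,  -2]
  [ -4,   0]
No

AᵀA = 
  [ 17,   2]
  [  2,   4]
≠ I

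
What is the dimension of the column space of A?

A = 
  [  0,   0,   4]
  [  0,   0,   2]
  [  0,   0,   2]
Row reduce:
R2 → R2 - (1/2)·R1
R3 → R3 - (1/2)·R1
REF = 
  [  0,   0,   4]
  [  0,   0,   0]
  [  0,   0,   0]
Pivot columns: 3 → 1 pivot.
dim(Col(A)) = number of pivot columns = 1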